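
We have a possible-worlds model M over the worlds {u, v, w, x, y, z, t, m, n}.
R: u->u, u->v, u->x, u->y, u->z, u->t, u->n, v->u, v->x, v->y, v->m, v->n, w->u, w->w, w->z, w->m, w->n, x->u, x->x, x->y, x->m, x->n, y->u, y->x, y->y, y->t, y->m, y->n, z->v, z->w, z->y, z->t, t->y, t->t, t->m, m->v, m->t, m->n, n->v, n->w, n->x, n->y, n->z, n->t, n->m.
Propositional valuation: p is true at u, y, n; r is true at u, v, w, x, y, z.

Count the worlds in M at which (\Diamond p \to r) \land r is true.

Recall that \Diamond ψ holds at a world iff ψ holds at some accessible world.
Let φ = (\Diamond p \to r) \land r. Evaluate φ at each world:
  u (successors {u, v, x, y, z, t, n}): φ is true.
  v (successors {u, x, y, m, n}): φ is true.
  w (successors {u, w, z, m, n}): φ is true.
  x (successors {u, x, y, m, n}): φ is true.
  y (successors {u, x, y, t, m, n}): φ is true.
  z (successors {v, w, y, t}): φ is true.
  t (successors {y, t, m}): φ is false.
  m (successors {v, t, n}): φ is false.
  n (successors {v, w, x, y, z, t, m}): φ is false.
For instance, at m:
  At m: \Diamond p \to r is false, r is false, so (\Diamond p \to r) \land r is false.
    At m: \Diamond p is true, r is false, so \Diamond p \to r is false.
      At m: \Diamond p requires p at some successor in {v, t, n}.
        p holds at n, so \Diamond p is true at m.
Satisfying worlds: {u, v, w, x, y, z}

6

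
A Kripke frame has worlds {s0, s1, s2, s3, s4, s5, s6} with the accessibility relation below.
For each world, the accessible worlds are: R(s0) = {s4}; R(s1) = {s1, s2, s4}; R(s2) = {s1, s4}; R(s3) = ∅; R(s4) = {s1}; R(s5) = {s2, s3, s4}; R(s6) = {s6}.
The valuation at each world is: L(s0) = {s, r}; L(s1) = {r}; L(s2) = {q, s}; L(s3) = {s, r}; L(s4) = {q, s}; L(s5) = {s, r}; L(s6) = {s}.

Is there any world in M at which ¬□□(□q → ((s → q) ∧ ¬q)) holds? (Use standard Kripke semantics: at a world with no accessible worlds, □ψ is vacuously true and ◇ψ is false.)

Recall that □ψ holds at a world iff ψ holds at every accessible world, and ◇ψ holds iff ψ holds at some accessible world.
Let φ = ¬□□(□q → ((s → q) ∧ ¬q)). Evaluate φ at each world:
  s0 (successors {s4}): φ is false.
  s1 (successors {s1, s2, s4}): φ is false.
  s2 (successors {s1, s4}): φ is false.
  s3 (successors ∅): φ is false.
  s4 (successors {s1}): φ is false.
  s5 (successors {s2, s3, s4}): φ is false.
  s6 (successors {s6}): φ is false.
For instance, at s4:
  At s4: □□(□q → ((s → q) ∧ ¬q)) is true, so ¬□□(□q → ((s → q) ∧ ¬q)) is false.
    At s4: □□(□q → ((s → q) ∧ ¬q)) requires □(□q → ((s → q) ∧ ¬q)) at every successor {s1}.
      At s1: □(□q → ((s → q) ∧ ¬q)) is true.
    So □□(□q → ((s → q) ∧ ¬q)) is true at s4.

No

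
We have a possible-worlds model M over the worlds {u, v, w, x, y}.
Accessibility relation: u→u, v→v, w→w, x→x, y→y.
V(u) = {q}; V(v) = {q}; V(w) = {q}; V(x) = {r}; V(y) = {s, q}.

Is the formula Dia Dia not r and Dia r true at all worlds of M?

Let φ = Dia Dia not r and Dia r. Evaluate φ at each world:
  u (successors {u}): φ is false.
  v (successors {v}): φ is false.
  w (successors {w}): φ is false.
  x (successors {x}): φ is false.
  y (successors {y}): φ is false.
Detail at u (counterexample):
  At u: Dia Dia not r is true, Dia r is false, so Dia Dia not r and Dia r is false.
    At u: Dia Dia not r requires Dia not r at some successor in {u}.
      Dia not r holds at u, so Dia Dia not r is true at u.
    At u: Dia r requires r at some successor in {u}.
      At u: r is false.
    So Dia r is false at u.

No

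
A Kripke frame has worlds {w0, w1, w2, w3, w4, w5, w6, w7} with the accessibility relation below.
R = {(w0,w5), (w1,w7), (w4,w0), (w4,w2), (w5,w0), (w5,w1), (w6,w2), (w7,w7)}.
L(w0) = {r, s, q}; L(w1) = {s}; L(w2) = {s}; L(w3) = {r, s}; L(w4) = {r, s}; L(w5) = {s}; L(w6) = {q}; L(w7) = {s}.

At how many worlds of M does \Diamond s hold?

6

Let φ = \Diamond s. Evaluate φ at each world:
  w0 (successors {w5}): φ is true.
  w1 (successors {w7}): φ is true.
  w2 (successors ∅): φ is false.
  w3 (successors ∅): φ is false.
  w4 (successors {w0, w2}): φ is true.
  w5 (successors {w0, w1}): φ is true.
  w6 (successors {w2}): φ is true.
  w7 (successors {w7}): φ is true.
For instance, at w0:
  At w0: \Diamond s requires s at some successor in {w5}.
    s holds at w5, so \Diamond s is true at w0.
Satisfying worlds: {w0, w1, w4, w5, w6, w7}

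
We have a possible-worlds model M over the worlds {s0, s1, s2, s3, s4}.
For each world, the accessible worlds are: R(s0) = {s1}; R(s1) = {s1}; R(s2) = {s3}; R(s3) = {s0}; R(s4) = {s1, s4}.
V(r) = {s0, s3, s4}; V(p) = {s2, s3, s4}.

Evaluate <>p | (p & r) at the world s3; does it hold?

At s3: <>p is false, p & r is true, so <>p | (p & r) is true.
  At s3: <>p requires p at some successor in {s0}.
    At s0: p is false.
  So <>p is false at s3.

Yes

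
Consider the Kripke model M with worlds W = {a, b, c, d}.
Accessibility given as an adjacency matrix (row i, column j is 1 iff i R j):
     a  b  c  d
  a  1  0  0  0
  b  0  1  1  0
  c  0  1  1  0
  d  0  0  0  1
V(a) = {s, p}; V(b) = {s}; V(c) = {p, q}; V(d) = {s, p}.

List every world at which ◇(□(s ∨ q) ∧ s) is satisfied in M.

Recall that □ψ holds at a world iff ψ holds at every accessible world, and ◇ψ holds iff ψ holds at some accessible world.
Let φ = ◇(□(s ∨ q) ∧ s). Evaluate φ at each world:
  a (successors {a}): φ is true.
  b (successors {b, c}): φ is true.
  c (successors {b, c}): φ is true.
  d (successors {d}): φ is true.
For instance, at d:
  At d: ◇(□(s ∨ q) ∧ s) requires □(s ∨ q) ∧ s at some successor in {d}.
    □(s ∨ q) ∧ s holds at d, so ◇(□(s ∨ q) ∧ s) is true at d.
      At d: □(s ∨ q) is true, s is true, so □(s ∨ q) ∧ s is true.
Satisfying worlds: {a, b, c, d}

a, b, c, d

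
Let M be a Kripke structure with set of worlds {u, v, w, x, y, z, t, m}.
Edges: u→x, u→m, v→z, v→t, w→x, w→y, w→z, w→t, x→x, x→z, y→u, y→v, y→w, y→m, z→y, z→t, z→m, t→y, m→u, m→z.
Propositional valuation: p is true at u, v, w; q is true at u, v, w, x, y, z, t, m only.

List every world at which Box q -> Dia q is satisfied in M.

u, v, w, x, y, z, t, m

Let φ = Box q -> Dia q. Evaluate φ at each world:
  u (successors {x, m}): φ is true.
  v (successors {z, t}): φ is true.
  w (successors {x, y, z, t}): φ is true.
  x (successors {x, z}): φ is true.
  y (successors {u, v, w, m}): φ is true.
  z (successors {y, t, m}): φ is true.
  t (successors {y}): φ is true.
  m (successors {u, z}): φ is true.
For instance, at z:
  At z: Box q is true, Dia q is true, so Box q -> Dia q is true.
    At z: Box q requires q at every successor {y, t, m}.
      At y: q is true.
      At t: q is true.
      At m: q is true.
    So Box q is true at z.
    At z: Dia q requires q at some successor in {y, t, m}.
      q holds at y, so Dia q is true at z.
Satisfying worlds: {u, v, w, x, y, z, t, m}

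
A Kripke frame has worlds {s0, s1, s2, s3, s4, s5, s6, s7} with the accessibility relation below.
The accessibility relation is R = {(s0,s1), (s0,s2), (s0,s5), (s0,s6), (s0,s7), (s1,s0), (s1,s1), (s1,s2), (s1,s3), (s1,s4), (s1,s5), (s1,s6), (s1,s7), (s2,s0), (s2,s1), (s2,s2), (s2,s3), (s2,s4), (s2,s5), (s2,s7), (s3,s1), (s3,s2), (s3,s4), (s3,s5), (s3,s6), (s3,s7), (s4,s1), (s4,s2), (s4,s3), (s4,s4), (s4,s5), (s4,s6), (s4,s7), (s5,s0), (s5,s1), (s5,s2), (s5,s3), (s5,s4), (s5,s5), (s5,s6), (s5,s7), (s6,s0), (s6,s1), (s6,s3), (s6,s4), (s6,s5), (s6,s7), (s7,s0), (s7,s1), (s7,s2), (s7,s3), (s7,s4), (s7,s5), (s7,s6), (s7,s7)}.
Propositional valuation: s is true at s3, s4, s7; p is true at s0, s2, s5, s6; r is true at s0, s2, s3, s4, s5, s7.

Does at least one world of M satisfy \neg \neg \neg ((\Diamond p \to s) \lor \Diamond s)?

Let φ = \neg \neg \neg ((\Diamond p \to s) \lor \Diamond s). Evaluate φ at each world:
  s0 (successors {s1, s2, s5, s6, s7}): φ is false.
  s1 (successors {s0, s1, s2, s3, s4, s5, s6, s7}): φ is false.
  s2 (successors {s0, s1, s2, s3, s4, s5, s7}): φ is false.
  s3 (successors {s1, s2, s4, s5, s6, s7}): φ is false.
  s4 (successors {s1, s2, s3, s4, s5, s6, s7}): φ is false.
  s5 (successors {s0, s1, s2, s3, s4, s5, s6, s7}): φ is false.
  s6 (successors {s0, s1, s3, s4, s5, s7}): φ is false.
  s7 (successors {s0, s1, s2, s3, s4, s5, s6, s7}): φ is false.
For instance, at s1:
  At s1: \neg \neg ((\Diamond p \to s) \lor \Diamond s) is true, so \neg \neg \neg ((\Diamond p \to s) \lor \Diamond s) is false.
    At s1: \neg ((\Diamond p \to s) \lor \Diamond s) is false, so \neg \neg ((\Diamond p \to s) \lor \Diamond s) is true.
      At s1: (\Diamond p \to s) \lor \Diamond s is true, so \neg ((\Diamond p \to s) \lor \Diamond s) is false.

No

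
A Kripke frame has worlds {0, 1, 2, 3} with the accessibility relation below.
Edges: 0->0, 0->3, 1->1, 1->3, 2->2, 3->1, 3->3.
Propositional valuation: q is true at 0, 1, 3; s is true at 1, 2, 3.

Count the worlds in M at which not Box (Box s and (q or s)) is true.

Recall that Box ψ holds at a world iff ψ holds at every accessible world, and Dia ψ holds iff ψ holds at some accessible world.
Let φ = not Box (Box s and (q or s)). Evaluate φ at each world:
  0 (successors {0, 3}): φ is true.
  1 (successors {1, 3}): φ is false.
  2 (successors {2}): φ is false.
  3 (successors {1, 3}): φ is false.
For instance, at 0:
  At 0: Box (Box s and (q or s)) is false, so not Box (Box s and (q or s)) is true.
    At 0: Box (Box s and (q or s)) requires Box s and (q or s) at every successor {0, 3}.
      Box s and (q or s) fails at 0, so Box (Box s and (q or s)) is false at 0.
Satisfying worlds: {0}

1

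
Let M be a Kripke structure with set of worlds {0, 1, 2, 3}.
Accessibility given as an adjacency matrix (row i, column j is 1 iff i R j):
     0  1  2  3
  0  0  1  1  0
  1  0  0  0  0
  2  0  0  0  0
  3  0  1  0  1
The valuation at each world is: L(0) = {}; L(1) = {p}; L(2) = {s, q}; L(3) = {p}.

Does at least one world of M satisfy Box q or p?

Let φ = Box q or p. Evaluate φ at each world:
  0 (successors {1, 2}): φ is false.
  1 (successors ∅): φ is true.
  2 (successors ∅): φ is true.
  3 (successors {1, 3}): φ is true.
Detail at 1 (witness):
  At 1: Box q is true, p is true, so Box q or p is true.
    At 1: no accessible worlds, so Box q holds vacuously.

Yes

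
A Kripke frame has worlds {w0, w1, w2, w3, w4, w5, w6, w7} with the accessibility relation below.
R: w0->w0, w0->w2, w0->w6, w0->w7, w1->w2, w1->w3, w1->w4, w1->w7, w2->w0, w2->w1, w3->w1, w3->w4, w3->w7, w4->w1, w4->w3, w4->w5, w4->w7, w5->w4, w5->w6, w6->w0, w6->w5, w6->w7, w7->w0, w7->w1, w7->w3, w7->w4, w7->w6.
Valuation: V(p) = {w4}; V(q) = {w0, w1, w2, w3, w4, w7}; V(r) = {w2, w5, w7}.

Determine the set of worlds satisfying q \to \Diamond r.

w0, w1, w3, w4, w5, w6

Recall that \Diamond ψ holds at a world iff ψ holds at some accessible world.
Let φ = q \to \Diamond r. Evaluate φ at each world:
  w0 (successors {w0, w2, w6, w7}): φ is true.
  w1 (successors {w2, w3, w4, w7}): φ is true.
  w2 (successors {w0, w1}): φ is false.
  w3 (successors {w1, w4, w7}): φ is true.
  w4 (successors {w1, w3, w5, w7}): φ is true.
  w5 (successors {w4, w6}): φ is true.
  w6 (successors {w0, w5, w7}): φ is true.
  w7 (successors {w0, w1, w3, w4, w6}): φ is false.
For instance, at w0:
  At w0: q is true, \Diamond r is true, so q \to \Diamond r is true.
    At w0: \Diamond r requires r at some successor in {w0, w2, w6, w7}.
      r holds at w2, so \Diamond r is true at w0.
Satisfying worlds: {w0, w1, w3, w4, w5, w6}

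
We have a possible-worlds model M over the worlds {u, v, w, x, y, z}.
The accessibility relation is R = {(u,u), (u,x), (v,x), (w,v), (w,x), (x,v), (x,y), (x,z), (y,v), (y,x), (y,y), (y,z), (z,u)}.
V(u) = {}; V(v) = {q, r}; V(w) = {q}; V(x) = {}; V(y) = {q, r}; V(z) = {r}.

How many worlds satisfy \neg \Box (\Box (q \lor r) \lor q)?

Let φ = \neg \Box (\Box (q \lor r) \lor q). Evaluate φ at each world:
  u (successors {u, x}): φ is true.
  v (successors {x}): φ is false.
  w (successors {v, x}): φ is false.
  x (successors {v, y, z}): φ is true.
  y (successors {v, x, y, z}): φ is true.
  z (successors {u}): φ is true.
For instance, at x:
  At x: \Box (\Box (q \lor r) \lor q) is false, so \neg \Box (\Box (q \lor r) \lor q) is true.
    At x: \Box (\Box (q \lor r) \lor q) requires \Box (q \lor r) \lor q at every successor {v, y, z}.
      \Box (q \lor r) \lor q fails at z, so \Box (\Box (q \lor r) \lor q) is false at x.
Satisfying worlds: {u, x, y, z}

4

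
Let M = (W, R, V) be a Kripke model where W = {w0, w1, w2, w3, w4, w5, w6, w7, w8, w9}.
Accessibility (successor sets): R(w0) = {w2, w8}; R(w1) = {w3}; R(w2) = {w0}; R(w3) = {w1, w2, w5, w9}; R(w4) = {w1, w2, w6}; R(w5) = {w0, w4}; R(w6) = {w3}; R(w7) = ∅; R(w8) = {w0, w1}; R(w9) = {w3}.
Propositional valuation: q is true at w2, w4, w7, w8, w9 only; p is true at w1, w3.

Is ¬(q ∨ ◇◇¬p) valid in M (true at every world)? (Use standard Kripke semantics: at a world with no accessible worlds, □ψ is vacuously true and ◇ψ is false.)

No

Recall that ◇ψ holds at a world iff ψ holds at some accessible world.
Let φ = ¬(q ∨ ◇◇¬p). Evaluate φ at each world:
  w0 (successors {w2, w8}): φ is false.
  w1 (successors {w3}): φ is false.
  w2 (successors {w0}): φ is false.
  w3 (successors {w1, w2, w5, w9}): φ is false.
  w4 (successors {w1, w2, w6}): φ is false.
  w5 (successors {w0, w4}): φ is false.
  w6 (successors {w3}): φ is false.
  w7 (successors ∅): φ is false.
  w8 (successors {w0, w1}): φ is false.
  w9 (successors {w3}): φ is false.
Detail at w0 (counterexample):
  At w0: q ∨ ◇◇¬p is true, so ¬(q ∨ ◇◇¬p) is false.
    At w0: q is false, ◇◇¬p is true, so q ∨ ◇◇¬p is true.
      At w0: ◇◇¬p requires ◇¬p at some successor in {w2, w8}.
        ◇¬p holds at w2, so ◇◇¬p is true at w0.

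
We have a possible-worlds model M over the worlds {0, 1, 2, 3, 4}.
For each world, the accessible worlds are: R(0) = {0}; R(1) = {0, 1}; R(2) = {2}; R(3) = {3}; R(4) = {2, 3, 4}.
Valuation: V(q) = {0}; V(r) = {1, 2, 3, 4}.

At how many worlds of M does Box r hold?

3

Recall that Box ψ holds at a world iff ψ holds at every accessible world, and Dia ψ holds iff ψ holds at some accessible world.
Let φ = Box r. Evaluate φ at each world:
  0 (successors {0}): φ is false.
  1 (successors {0, 1}): φ is false.
  2 (successors {2}): φ is true.
  3 (successors {3}): φ is true.
  4 (successors {2, 3, 4}): φ is true.
For instance, at 0:
  At 0: Box r requires r at every successor {0}.
    r fails at 0, so Box r is false at 0.
Satisfying worlds: {2, 3, 4}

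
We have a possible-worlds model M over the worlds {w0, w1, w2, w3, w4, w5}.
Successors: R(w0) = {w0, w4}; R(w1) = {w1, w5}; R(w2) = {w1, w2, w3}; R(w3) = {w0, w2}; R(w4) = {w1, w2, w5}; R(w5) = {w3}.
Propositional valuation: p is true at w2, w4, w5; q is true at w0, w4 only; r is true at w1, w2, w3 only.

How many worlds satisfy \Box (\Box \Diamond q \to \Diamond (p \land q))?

Recall that \Box ψ holds at a world iff ψ holds at every accessible world, and \Diamond ψ holds iff ψ holds at some accessible world.
Let φ = \Box (\Box \Diamond q \to \Diamond (p \land q)). Evaluate φ at each world:
  w0 (successors {w0, w4}): φ is true.
  w1 (successors {w1, w5}): φ is false.
  w2 (successors {w1, w2, w3}): φ is true.
  w3 (successors {w0, w2}): φ is true.
  w4 (successors {w1, w2, w5}): φ is false.
  w5 (successors {w3}): φ is true.
For instance, at w5:
  At w5: \Box (\Box \Diamond q \to \Diamond (p \land q)) requires \Box \Diamond q \to \Diamond (p \land q) at every successor {w3}.
      At w3: \Box \Diamond q is false, \Diamond (p \land q) is false, so \Box \Diamond q \to \Diamond (p \land q) is true.
  So \Box (\Box \Diamond q \to \Diamond (p \land q)) is true at w5.
Satisfying worlds: {w0, w2, w3, w5}

4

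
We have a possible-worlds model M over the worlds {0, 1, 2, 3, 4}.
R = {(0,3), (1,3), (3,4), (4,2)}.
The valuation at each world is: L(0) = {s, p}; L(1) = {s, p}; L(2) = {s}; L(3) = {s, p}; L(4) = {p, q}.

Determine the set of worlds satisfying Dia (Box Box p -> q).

Let φ = Dia (Box Box p -> q). Evaluate φ at each world:
  0 (successors {3}): φ is true.
  1 (successors {3}): φ is true.
  2 (successors ∅): φ is false.
  3 (successors {4}): φ is true.
  4 (successors {2}): φ is false.
For instance, at 3:
  At 3: Dia (Box Box p -> q) requires Box Box p -> q at some successor in {4}.
    Box Box p -> q holds at 4, so Dia (Box Box p -> q) is true at 3.
      At 4: Box Box p is true, q is true, so Box Box p -> q is true.
Satisfying worlds: {0, 1, 3}

0, 1, 3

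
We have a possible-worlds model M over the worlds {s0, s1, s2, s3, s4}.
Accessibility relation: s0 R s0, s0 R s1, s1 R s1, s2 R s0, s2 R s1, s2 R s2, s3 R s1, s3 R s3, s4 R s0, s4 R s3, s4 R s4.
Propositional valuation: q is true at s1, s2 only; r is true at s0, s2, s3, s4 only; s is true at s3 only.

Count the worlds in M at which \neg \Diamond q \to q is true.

Let φ = \neg \Diamond q \to q. Evaluate φ at each world:
  s0 (successors {s0, s1}): φ is true.
  s1 (successors {s1}): φ is true.
  s2 (successors {s0, s1, s2}): φ is true.
  s3 (successors {s1, s3}): φ is true.
  s4 (successors {s0, s3, s4}): φ is false.
For instance, at s1:
  At s1: \neg \Diamond q is false, q is true, so \neg \Diamond q \to q is true.
    At s1: \Diamond q is true, so \neg \Diamond q is false.
      At s1: \Diamond q requires q at some successor in {s1}.
        q holds at s1, so \Diamond q is true at s1.
Satisfying worlds: {s0, s1, s2, s3}

4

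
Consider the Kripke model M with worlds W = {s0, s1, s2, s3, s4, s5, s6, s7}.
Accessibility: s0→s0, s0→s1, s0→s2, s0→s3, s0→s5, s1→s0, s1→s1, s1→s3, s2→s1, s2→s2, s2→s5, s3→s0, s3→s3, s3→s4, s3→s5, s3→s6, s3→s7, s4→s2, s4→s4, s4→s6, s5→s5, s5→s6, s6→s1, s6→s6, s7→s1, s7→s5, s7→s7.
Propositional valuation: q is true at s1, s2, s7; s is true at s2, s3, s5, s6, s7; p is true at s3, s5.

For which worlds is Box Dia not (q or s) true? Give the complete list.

s1

Let φ = Box Dia not (q or s). Evaluate φ at each world:
  s0 (successors {s0, s1, s2, s3, s5}): φ is false.
  s1 (successors {s0, s1, s3}): φ is true.
  s2 (successors {s1, s2, s5}): φ is false.
  s3 (successors {s0, s3, s4, s5, s6, s7}): φ is false.
  s4 (successors {s2, s4, s6}): φ is false.
  s5 (successors {s5, s6}): φ is false.
  s6 (successors {s1, s6}): φ is false.
  s7 (successors {s1, s5, s7}): φ is false.
For instance, at s6:
  At s6: Box Dia not (q or s) requires Dia not (q or s) at every successor {s1, s6}.
    Dia not (q or s) fails at s6, so Box Dia not (q or s) is false at s6.
      At s6: Dia not (q or s) requires not (q or s) at some successor in {s1, s6}.
        At s1: not (q or s) is false.
        At s6: not (q or s) is false.
      So Dia not (q or s) is false at s6.
Satisfying worlds: {s1}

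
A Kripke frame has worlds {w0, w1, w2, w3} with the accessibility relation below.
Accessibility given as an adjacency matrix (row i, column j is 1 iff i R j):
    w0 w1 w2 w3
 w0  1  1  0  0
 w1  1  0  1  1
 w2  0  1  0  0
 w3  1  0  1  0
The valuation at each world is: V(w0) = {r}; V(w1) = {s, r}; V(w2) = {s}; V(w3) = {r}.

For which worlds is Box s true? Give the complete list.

Recall that Box ψ holds at a world iff ψ holds at every accessible world, and Dia ψ holds iff ψ holds at some accessible world.
Let φ = Box s. Evaluate φ at each world:
  w0 (successors {w0, w1}): φ is false.
  w1 (successors {w0, w2, w3}): φ is false.
  w2 (successors {w1}): φ is true.
  w3 (successors {w0, w2}): φ is false.
For instance, at w2:
  At w2: Box s requires s at every successor {w1}.
    At w1: s is true.
  So Box s is true at w2.
Satisfying worlds: {w2}

w2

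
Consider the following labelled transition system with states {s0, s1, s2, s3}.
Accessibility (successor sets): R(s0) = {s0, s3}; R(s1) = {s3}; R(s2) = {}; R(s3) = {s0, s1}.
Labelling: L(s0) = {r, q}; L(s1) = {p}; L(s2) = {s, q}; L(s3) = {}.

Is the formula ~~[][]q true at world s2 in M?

At s2: ~[][]q is false, so ~~[][]q is true.
  At s2: [][]q is true, so ~[][]q is false.
    At s2: no accessible worlds, so [][]q holds vacuously.

Yes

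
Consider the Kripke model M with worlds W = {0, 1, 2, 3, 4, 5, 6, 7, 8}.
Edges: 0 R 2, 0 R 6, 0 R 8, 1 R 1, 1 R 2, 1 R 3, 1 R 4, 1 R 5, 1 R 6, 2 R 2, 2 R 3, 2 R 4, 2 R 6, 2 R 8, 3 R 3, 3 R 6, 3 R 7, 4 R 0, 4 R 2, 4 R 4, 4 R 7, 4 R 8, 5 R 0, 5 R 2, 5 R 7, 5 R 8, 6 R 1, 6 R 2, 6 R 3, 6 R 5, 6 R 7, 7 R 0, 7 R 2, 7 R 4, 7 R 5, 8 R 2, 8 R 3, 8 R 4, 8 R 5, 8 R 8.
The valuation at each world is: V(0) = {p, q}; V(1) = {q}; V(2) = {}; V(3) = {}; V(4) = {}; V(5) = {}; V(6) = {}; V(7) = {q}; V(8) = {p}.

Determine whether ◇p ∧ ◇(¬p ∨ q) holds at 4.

Recall that ◇ψ holds at a world iff ψ holds at some accessible world.
At 4: ◇p is true, ◇(¬p ∨ q) is true, so ◇p ∧ ◇(¬p ∨ q) is true.
  At 4: ◇p requires p at some successor in {0, 2, 4, 7, 8}.
    p holds at 0, so ◇p is true at 4.
  At 4: ◇(¬p ∨ q) requires ¬p ∨ q at some successor in {0, 2, 4, 7, 8}.
    ¬p ∨ q holds at 0, so ◇(¬p ∨ q) is true at 4.

Yes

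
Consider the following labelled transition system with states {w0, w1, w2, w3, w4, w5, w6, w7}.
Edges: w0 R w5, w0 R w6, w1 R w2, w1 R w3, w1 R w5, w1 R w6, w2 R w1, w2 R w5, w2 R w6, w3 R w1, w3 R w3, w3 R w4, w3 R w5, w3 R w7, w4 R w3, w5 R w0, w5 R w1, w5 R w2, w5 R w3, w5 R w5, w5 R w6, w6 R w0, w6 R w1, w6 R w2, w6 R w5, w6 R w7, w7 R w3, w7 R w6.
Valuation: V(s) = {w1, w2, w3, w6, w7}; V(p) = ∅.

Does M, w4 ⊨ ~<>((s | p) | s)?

At w4: <>((s | p) | s) is true, so ~<>((s | p) | s) is false.
  At w4: <>((s | p) | s) requires (s | p) | s at some successor in {w3}.
    (s | p) | s holds at w3, so <>((s | p) | s) is true at w4.

No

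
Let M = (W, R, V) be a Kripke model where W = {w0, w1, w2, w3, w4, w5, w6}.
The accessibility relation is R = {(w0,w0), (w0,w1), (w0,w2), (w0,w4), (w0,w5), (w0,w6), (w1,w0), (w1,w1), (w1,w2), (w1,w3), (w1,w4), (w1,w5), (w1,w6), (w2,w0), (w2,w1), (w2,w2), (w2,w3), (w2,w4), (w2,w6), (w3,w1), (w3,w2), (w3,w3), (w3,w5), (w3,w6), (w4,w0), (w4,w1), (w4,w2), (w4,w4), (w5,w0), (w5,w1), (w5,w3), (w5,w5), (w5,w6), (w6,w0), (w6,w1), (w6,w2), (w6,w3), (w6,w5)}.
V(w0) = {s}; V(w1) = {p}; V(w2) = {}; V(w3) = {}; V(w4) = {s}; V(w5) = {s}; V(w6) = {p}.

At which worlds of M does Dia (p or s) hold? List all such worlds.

Let φ = Dia (p or s). Evaluate φ at each world:
  w0 (successors {w0, w1, w2, w4, w5, w6}): φ is true.
  w1 (successors {w0, w1, w2, w3, w4, w5, w6}): φ is true.
  w2 (successors {w0, w1, w2, w3, w4, w6}): φ is true.
  w3 (successors {w1, w2, w3, w5, w6}): φ is true.
  w4 (successors {w0, w1, w2, w4}): φ is true.
  w5 (successors {w0, w1, w3, w5, w6}): φ is true.
  w6 (successors {w0, w1, w2, w3, w5}): φ is true.
For instance, at w4:
  At w4: Dia (p or s) requires p or s at some successor in {w0, w1, w2, w4}.
    p or s holds at w0, so Dia (p or s) is true at w4.
Satisfying worlds: {w0, w1, w2, w3, w4, w5, w6}

w0, w1, w2, w3, w4, w5, w6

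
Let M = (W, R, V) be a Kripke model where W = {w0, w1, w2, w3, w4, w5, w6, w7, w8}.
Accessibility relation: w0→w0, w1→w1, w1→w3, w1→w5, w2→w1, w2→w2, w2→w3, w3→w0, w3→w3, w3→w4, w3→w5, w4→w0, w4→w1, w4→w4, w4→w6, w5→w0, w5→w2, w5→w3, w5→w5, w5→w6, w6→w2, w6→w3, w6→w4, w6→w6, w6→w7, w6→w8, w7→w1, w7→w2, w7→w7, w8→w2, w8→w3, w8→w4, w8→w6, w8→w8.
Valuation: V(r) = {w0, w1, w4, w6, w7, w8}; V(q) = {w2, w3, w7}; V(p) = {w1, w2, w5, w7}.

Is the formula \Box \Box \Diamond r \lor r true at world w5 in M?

At w5: \Box \Box \Diamond r is true, r is false, so \Box \Box \Diamond r \lor r is true.
  At w5: \Box \Box \Diamond r requires \Box \Diamond r at every successor {w0, w2, w3, w5, w6}.
    At w0: \Box \Diamond r is true.
    At w2: \Box \Diamond r is true.
    At w3: \Box \Diamond r is true.
    At w5: \Box \Diamond r is true.
    At w6: \Box \Diamond r is true.
  So \Box \Box \Diamond r is true at w5.

Yes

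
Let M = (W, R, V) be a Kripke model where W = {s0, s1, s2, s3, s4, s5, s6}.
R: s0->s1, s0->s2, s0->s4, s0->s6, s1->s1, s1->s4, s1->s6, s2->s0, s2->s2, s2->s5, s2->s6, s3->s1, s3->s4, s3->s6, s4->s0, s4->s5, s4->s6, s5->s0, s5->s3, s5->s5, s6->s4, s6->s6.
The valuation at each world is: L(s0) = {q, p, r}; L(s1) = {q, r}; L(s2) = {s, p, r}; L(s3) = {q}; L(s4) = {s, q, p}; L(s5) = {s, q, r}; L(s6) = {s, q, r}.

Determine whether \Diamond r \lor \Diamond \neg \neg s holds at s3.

Yes

Recall that \Diamond ψ holds at a world iff ψ holds at some accessible world.
At s3: \Diamond r is true, \Diamond \neg \neg s is true, so \Diamond r \lor \Diamond \neg \neg s is true.
  At s3: \Diamond r requires r at some successor in {s1, s4, s6}.
    r holds at s1, so \Diamond r is true at s3.
  At s3: \Diamond \neg \neg s requires \neg \neg s at some successor in {s1, s4, s6}.
    \neg \neg s holds at s4, so \Diamond \neg \neg s is true at s3.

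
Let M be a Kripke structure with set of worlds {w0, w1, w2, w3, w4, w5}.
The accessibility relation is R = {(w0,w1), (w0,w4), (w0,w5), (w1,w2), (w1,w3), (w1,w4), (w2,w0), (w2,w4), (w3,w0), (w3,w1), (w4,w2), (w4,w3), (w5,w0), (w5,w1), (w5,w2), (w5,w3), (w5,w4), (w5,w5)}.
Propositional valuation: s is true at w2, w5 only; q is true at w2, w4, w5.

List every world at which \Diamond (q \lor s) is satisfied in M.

w0, w1, w2, w4, w5

Let φ = \Diamond (q \lor s). Evaluate φ at each world:
  w0 (successors {w1, w4, w5}): φ is true.
  w1 (successors {w2, w3, w4}): φ is true.
  w2 (successors {w0, w4}): φ is true.
  w3 (successors {w0, w1}): φ is false.
  w4 (successors {w2, w3}): φ is true.
  w5 (successors {w0, w1, w2, w3, w4, w5}): φ is true.
For instance, at w4:
  At w4: \Diamond (q \lor s) requires q \lor s at some successor in {w2, w3}.
    q \lor s holds at w2, so \Diamond (q \lor s) is true at w4.
Satisfying worlds: {w0, w1, w2, w4, w5}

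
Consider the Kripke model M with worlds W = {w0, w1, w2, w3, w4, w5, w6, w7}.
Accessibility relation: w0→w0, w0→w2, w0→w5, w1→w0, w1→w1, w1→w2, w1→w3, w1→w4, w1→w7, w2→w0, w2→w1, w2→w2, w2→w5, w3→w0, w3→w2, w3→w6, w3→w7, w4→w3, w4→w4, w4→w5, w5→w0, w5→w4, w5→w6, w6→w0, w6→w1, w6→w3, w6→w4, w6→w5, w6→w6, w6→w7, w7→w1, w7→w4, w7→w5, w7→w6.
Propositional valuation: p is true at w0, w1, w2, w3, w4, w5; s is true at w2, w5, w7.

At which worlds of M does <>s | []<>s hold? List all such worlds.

Recall that []ψ holds at a world iff ψ holds at every accessible world, and <>ψ holds iff ψ holds at some accessible world.
Let φ = <>s | []<>s. Evaluate φ at each world:
  w0 (successors {w0, w2, w5}): φ is true.
  w1 (successors {w0, w1, w2, w3, w4, w7}): φ is true.
  w2 (successors {w0, w1, w2, w5}): φ is true.
  w3 (successors {w0, w2, w6, w7}): φ is true.
  w4 (successors {w3, w4, w5}): φ is true.
  w5 (successors {w0, w4, w6}): φ is true.
  w6 (successors {w0, w1, w3, w4, w5, w6, w7}): φ is true.
  w7 (successors {w1, w4, w5, w6}): φ is true.
For instance, at w5:
  At w5: <>s is false, []<>s is true, so <>s | []<>s is true.
    At w5: <>s requires s at some successor in {w0, w4, w6}.
      At w0: s is false.
      At w4: s is false.
      At w6: s is false.
    So <>s is false at w5.
    At w5: []<>s requires <>s at every successor {w0, w4, w6}.
      At w0: <>s is true.
      At w4: <>s is true.
      At w6: <>s is true.
    So []<>s is true at w5.
Satisfying worlds: {w0, w1, w2, w3, w4, w5, w6, w7}

w0, w1, w2, w3, w4, w5, w6, w7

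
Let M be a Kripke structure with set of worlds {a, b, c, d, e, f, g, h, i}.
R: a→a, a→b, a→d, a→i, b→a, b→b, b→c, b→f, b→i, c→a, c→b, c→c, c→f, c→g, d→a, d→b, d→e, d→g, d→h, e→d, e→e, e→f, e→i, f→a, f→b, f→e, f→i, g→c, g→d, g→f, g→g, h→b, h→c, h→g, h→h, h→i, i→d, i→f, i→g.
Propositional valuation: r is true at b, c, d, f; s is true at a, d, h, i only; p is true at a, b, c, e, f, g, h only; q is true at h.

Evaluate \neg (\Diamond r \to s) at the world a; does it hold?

At a: \Diamond r \to s is true, so \neg (\Diamond r \to s) is false.
  At a: \Diamond r is true, s is true, so \Diamond r \to s is true.
    At a: \Diamond r requires r at some successor in {a, b, d, i}.
      r holds at b, so \Diamond r is true at a.

No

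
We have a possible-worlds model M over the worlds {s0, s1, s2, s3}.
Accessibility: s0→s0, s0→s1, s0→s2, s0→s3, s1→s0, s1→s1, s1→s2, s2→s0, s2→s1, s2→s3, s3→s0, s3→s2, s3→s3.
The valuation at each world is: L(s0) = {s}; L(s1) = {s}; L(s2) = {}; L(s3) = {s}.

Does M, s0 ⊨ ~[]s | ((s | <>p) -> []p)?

Yes

At s0: ~[]s is true, (s | <>p) -> []p is false, so ~[]s | ((s | <>p) -> []p) is true.
  At s0: []s is false, so ~[]s is true.
    At s0: []s requires s at every successor {s0, s1, s2, s3}.
      s fails at s2, so []s is false at s0.
  At s0: s | <>p is true, []p is false, so (s | <>p) -> []p is false.
    At s0: s is true, <>p is false, so s | <>p is true.
      At s0: <>p requires p at some successor in {s0, s1, s2, s3}.
        At s0: p is false.
        At s1: p is false.
        At s2: p is false.
        At s3: p is false.
      So <>p is false at s0.
    At s0: []p requires p at every successor {s0, s1, s2, s3}.
      p fails at s0, so []p is false at s0.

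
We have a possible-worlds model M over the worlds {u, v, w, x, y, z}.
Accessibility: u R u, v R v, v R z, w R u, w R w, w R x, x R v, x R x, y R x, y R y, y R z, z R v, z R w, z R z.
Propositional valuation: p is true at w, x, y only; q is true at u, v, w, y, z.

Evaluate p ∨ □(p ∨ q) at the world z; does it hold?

Yes

Recall that □ψ holds at a world iff ψ holds at every accessible world, and ◇ψ holds iff ψ holds at some accessible world.
At z: p is false, □(p ∨ q) is true, so p ∨ □(p ∨ q) is true.
  At z: □(p ∨ q) requires p ∨ q at every successor {v, w, z}.
    At v: p ∨ q is true.
    At w: p ∨ q is true.
    At z: p ∨ q is true.
  So □(p ∨ q) is true at z.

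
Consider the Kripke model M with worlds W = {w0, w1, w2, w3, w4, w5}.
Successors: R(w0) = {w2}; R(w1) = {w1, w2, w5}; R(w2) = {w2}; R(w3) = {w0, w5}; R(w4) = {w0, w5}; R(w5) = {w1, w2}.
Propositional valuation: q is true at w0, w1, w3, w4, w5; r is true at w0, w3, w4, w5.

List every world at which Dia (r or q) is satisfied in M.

Recall that Dia ψ holds at a world iff ψ holds at some accessible world.
Let φ = Dia (r or q). Evaluate φ at each world:
  w0 (successors {w2}): φ is false.
  w1 (successors {w1, w2, w5}): φ is true.
  w2 (successors {w2}): φ is false.
  w3 (successors {w0, w5}): φ is true.
  w4 (successors {w0, w5}): φ is true.
  w5 (successors {w1, w2}): φ is true.
For instance, at w5:
  At w5: Dia (r or q) requires r or q at some successor in {w1, w2}.
    r or q holds at w1, so Dia (r or q) is true at w5.
Satisfying worlds: {w1, w3, w4, w5}

w1, w3, w4, w5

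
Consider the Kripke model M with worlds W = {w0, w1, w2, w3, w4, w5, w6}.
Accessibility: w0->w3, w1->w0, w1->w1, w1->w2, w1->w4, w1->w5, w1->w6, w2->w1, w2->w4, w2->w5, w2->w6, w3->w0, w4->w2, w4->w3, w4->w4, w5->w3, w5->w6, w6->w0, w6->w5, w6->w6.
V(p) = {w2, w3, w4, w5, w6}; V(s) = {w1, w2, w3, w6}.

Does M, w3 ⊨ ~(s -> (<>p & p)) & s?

Yes

At w3: ~(s -> (<>p & p)) is true, s is true, so ~(s -> (<>p & p)) & s is true.
  At w3: s -> (<>p & p) is false, so ~(s -> (<>p & p)) is true.
    At w3: s is true, <>p & p is false, so s -> (<>p & p) is false.
      At w3: <>p is false, p is true, so <>p & p is false.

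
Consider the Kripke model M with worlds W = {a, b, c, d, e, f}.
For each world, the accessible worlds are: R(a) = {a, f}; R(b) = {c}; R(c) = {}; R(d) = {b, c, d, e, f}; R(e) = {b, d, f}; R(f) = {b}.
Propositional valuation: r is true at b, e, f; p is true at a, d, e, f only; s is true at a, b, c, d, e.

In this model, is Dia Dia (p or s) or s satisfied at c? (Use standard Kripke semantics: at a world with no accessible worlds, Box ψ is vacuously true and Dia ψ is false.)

Recall that Dia ψ holds at a world iff ψ holds at some accessible world.
At c: Dia Dia (p or s) is false, s is true, so Dia Dia (p or s) or s is true.
  At c: no accessible worlds, so Dia Dia (p or s) is false.

Yes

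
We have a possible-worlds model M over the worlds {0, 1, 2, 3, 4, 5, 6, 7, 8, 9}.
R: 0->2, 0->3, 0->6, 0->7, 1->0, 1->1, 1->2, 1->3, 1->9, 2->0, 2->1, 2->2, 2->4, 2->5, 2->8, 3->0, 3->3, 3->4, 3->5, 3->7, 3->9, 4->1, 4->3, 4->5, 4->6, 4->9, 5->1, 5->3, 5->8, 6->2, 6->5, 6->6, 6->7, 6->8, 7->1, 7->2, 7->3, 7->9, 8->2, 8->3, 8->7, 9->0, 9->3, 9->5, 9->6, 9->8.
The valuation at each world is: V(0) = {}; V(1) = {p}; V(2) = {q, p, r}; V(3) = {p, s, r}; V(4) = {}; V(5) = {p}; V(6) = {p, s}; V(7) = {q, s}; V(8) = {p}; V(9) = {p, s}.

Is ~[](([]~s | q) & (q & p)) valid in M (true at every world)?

Yes

Let φ = ~[](([]~s | q) & (q & p)). Evaluate φ at each world:
  0 (successors {2, 3, 6, 7}): φ is true.
  1 (successors {0, 1, 2, 3, 9}): φ is true.
  2 (successors {0, 1, 2, 4, 5, 8}): φ is true.
  3 (successors {0, 3, 4, 5, 7, 9}): φ is true.
  4 (successors {1, 3, 5, 6, 9}): φ is true.
  5 (successors {1, 3, 8}): φ is true.
  6 (successors {2, 5, 6, 7, 8}): φ is true.
  7 (successors {1, 2, 3, 9}): φ is true.
  8 (successors {2, 3, 7}): φ is true.
  9 (successors {0, 3, 5, 6, 8}): φ is true.
For instance, at 6:
  At 6: [](([]~s | q) & (q & p)) is false, so ~[](([]~s | q) & (q & p)) is true.
    At 6: [](([]~s | q) & (q & p)) requires ([]~s | q) & (q & p) at every successor {2, 5, 6, 7, 8}.
      ([]~s | q) & (q & p) fails at 5, so [](([]~s | q) & (q & p)) is false at 6.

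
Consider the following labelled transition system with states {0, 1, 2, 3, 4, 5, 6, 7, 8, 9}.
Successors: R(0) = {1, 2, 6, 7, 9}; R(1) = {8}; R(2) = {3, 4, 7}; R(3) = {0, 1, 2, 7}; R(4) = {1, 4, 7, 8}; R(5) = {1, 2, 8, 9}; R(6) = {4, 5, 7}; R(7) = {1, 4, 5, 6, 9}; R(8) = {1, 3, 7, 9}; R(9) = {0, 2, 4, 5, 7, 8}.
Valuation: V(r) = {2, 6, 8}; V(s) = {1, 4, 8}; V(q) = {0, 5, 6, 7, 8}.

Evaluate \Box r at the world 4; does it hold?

Recall that \Box ψ holds at a world iff ψ holds at every accessible world, and \Diamond ψ holds iff ψ holds at some accessible world.
At 4: \Box r requires r at every successor {1, 4, 7, 8}.
  r fails at 1, so \Box r is false at 4.

No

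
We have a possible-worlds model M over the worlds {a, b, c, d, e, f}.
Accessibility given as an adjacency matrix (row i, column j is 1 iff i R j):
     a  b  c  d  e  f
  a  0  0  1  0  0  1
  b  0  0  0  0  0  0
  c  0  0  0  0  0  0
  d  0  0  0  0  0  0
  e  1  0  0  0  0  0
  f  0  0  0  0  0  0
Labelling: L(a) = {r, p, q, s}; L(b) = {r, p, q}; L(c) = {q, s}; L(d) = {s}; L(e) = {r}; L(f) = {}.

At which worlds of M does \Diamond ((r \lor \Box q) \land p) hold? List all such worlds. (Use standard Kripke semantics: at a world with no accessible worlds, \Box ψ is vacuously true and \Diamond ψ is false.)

Let φ = \Diamond ((r \lor \Box q) \land p). Evaluate φ at each world:
  a (successors {c, f}): φ is false.
  b (successors ∅): φ is false.
  c (successors ∅): φ is false.
  d (successors ∅): φ is false.
  e (successors {a}): φ is true.
  f (successors ∅): φ is false.
For instance, at e:
  At e: \Diamond ((r \lor \Box q) \land p) requires (r \lor \Box q) \land p at some successor in {a}.
    (r \lor \Box q) \land p holds at a, so \Diamond ((r \lor \Box q) \land p) is true at e.
      At a: r \lor \Box q is true, p is true, so (r \lor \Box q) \land p is true.
Satisfying worlds: {e}

e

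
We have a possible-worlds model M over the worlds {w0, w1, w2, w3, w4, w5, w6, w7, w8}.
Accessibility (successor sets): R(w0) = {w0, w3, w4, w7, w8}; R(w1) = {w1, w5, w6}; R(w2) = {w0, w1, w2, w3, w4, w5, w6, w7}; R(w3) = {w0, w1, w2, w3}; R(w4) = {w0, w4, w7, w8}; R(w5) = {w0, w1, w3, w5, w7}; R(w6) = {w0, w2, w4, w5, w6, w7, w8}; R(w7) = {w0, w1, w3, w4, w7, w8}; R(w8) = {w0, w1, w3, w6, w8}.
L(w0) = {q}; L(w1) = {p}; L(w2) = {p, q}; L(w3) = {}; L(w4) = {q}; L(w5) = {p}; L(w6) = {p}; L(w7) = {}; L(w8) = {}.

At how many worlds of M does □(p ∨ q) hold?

1

Recall that □ψ holds at a world iff ψ holds at every accessible world, and ◇ψ holds iff ψ holds at some accessible world.
Let φ = □(p ∨ q). Evaluate φ at each world:
  w0 (successors {w0, w3, w4, w7, w8}): φ is false.
  w1 (successors {w1, w5, w6}): φ is true.
  w2 (successors {w0, w1, w2, w3, w4, w5, w6, w7}): φ is false.
  w3 (successors {w0, w1, w2, w3}): φ is false.
  w4 (successors {w0, w4, w7, w8}): φ is false.
  w5 (successors {w0, w1, w3, w5, w7}): φ is false.
  w6 (successors {w0, w2, w4, w5, w6, w7, w8}): φ is false.
  w7 (successors {w0, w1, w3, w4, w7, w8}): φ is false.
  w8 (successors {w0, w1, w3, w6, w8}): φ is false.
For instance, at w7:
  At w7: □(p ∨ q) requires p ∨ q at every successor {w0, w1, w3, w4, w7, w8}.
    p ∨ q fails at w3, so □(p ∨ q) is false at w7.
Satisfying worlds: {w1}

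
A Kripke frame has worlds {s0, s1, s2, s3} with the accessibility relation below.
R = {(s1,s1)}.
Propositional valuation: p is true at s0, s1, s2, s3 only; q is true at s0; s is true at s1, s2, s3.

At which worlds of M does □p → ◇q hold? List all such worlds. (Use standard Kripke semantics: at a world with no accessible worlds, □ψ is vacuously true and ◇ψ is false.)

none

Recall that □ψ holds at a world iff ψ holds at every accessible world, and ◇ψ holds iff ψ holds at some accessible world.
Let φ = □p → ◇q. Evaluate φ at each world:
  s0 (successors ∅): φ is false.
  s1 (successors {s1}): φ is false.
  s2 (successors ∅): φ is false.
  s3 (successors ∅): φ is false.
For instance, at s1:
  At s1: □p is true, ◇q is false, so □p → ◇q is false.
    At s1: □p requires p at every successor {s1}.
      At s1: p is true.
    So □p is true at s1.
    At s1: ◇q requires q at some successor in {s1}.
      At s1: q is false.
    So ◇q is false at s1.
Satisfying worlds: none.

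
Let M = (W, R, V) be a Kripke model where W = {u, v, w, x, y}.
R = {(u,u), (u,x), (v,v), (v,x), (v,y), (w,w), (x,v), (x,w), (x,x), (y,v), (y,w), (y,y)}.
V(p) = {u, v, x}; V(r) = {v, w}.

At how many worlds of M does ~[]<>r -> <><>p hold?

5

Let φ = ~[]<>r -> <><>p. Evaluate φ at each world:
  u (successors {u, x}): φ is true.
  v (successors {v, x, y}): φ is true.
  w (successors {w}): φ is true.
  x (successors {v, w, x}): φ is true.
  y (successors {v, w, y}): φ is true.
For instance, at w:
  At w: ~[]<>r is false, <><>p is false, so ~[]<>r -> <><>p is true.
    At w: []<>r is true, so ~[]<>r is false.
      At w: []<>r requires <>r at every successor {w}.
        At w: <>r is true.
      So []<>r is true at w.
    At w: <><>p requires <>p at some successor in {w}.
      At w: <>p is false.
    So <><>p is false at w.
Satisfying worlds: {u, v, w, x, y}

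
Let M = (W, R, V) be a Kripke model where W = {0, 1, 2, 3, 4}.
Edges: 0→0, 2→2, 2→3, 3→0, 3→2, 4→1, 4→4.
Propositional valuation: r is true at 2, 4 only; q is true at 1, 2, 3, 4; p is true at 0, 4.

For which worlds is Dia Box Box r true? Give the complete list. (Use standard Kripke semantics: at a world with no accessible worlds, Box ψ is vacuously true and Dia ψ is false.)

4

Let φ = Dia Box Box r. Evaluate φ at each world:
  0 (successors {0}): φ is false.
  1 (successors ∅): φ is false.
  2 (successors {2, 3}): φ is false.
  3 (successors {0, 2}): φ is false.
  4 (successors {1, 4}): φ is true.
For instance, at 0:
  At 0: Dia Box Box r requires Box Box r at some successor in {0}.
    At 0: Box Box r is false.
  So Dia Box Box r is false at 0.
Satisfying worlds: {4}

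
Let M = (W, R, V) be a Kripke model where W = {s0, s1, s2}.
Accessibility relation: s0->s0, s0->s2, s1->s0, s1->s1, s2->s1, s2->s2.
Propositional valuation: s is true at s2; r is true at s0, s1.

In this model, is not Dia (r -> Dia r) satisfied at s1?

No

At s1: Dia (r -> Dia r) is true, so not Dia (r -> Dia r) is false.
  At s1: Dia (r -> Dia r) requires r -> Dia r at some successor in {s0, s1}.
    r -> Dia r holds at s0, so Dia (r -> Dia r) is true at s1.
      At s0: r is true, Dia r is true, so r -> Dia r is true.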